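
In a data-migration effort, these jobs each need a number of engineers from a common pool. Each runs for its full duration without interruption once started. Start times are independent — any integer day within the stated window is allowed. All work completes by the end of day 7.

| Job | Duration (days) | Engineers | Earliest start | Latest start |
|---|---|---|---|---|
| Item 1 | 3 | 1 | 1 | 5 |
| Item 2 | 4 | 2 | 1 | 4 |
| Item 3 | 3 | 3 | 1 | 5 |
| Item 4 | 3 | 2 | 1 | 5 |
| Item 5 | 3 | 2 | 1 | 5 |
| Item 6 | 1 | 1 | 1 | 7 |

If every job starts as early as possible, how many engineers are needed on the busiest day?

Early-start schedule: Item 1@1, Item 2@1, Item 3@1, Item 4@1, Item 5@1, Item 6@1.
Load per day: day 1: 11, day 2: 10, day 3: 10, day 4: 2, day 5: 0, day 6: 0, day 7: 0.
Peak is 11.

11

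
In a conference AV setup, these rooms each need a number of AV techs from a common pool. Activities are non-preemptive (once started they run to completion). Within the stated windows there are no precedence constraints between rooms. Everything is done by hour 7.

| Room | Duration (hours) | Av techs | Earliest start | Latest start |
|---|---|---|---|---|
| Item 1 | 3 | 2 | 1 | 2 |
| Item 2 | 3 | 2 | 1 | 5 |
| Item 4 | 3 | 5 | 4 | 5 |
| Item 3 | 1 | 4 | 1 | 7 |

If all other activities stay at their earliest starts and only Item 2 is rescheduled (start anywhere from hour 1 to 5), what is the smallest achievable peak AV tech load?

Item 2@1: h1:8  h2:4  h3:4  h4:5  h5:5  h6:5  h7:0 → peak 8
Item 2@2: h1:6  h2:4  h3:4  h4:7  h5:5  h6:5  h7:0 → peak 7
Item 2@3: h1:6  h2:2  h3:4  h4:7  h5:7  h6:5  h7:0 → peak 7
Item 2@4: h1:6  h2:2  h3:2  h4:7  h5:7  h6:7  h7:0 → peak 7
Item 2@5: h1:6  h2:2  h3:2  h4:5  h5:7  h6:7  h7:2 → peak 7
Best is Item 2@2, peak 7.

7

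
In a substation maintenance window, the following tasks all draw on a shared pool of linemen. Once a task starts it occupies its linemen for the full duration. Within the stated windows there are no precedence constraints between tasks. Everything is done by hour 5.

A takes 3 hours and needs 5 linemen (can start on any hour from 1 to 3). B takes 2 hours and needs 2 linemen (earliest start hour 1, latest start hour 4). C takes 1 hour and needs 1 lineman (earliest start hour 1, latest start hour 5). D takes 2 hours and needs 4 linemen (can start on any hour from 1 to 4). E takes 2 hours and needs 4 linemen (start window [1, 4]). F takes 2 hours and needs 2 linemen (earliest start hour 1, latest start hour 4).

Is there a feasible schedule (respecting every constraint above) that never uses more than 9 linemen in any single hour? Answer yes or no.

yes

Schedule A@1, B@1, C@1, D@4, E@4, F@2: h1:8  h2:9  h3:7  h4:8  h5:8 — peak 9 ≤ 9.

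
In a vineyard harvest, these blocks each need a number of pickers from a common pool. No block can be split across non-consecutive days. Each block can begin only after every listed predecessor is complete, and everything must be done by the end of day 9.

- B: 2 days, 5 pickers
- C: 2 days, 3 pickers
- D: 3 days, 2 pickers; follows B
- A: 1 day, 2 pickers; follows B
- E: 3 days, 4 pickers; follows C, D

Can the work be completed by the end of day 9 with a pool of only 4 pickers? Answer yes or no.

no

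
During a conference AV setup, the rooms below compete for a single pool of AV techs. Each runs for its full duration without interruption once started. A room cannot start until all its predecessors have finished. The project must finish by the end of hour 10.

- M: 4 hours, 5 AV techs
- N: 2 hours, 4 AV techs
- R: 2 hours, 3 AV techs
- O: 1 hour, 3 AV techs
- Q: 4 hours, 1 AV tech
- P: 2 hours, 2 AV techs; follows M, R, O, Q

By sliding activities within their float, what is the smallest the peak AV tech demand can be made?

6

Early-start (M@1, N@1, R@1, O@1, Q@1, P@5) gives peak 16: h1:16  h2:13  h3:6  h4:6  h5:2  h6:2  h7:0  h8:0  h9:0  h10:0.
Shift N→5, R→7, O→7, P→9.
Schedule M@1, N@5, R@7, O@7, Q@1, P@9: h1:6  h2:6  h3:6  h4:6  h5:4  h6:4  h7:6  h8:3  h9:2  h10:2 — peak 6.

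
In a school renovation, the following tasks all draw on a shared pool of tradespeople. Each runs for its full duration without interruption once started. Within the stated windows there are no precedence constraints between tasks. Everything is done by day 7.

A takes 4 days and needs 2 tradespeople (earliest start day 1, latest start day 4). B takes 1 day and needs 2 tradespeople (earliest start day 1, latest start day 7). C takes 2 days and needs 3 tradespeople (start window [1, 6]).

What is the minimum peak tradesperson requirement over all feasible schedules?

Early-start (A@1, B@1, C@1) gives peak 7: d1:7  d2:5  d3:2  d4:2  d5:0  d6:0  d7:0.
Shift B→5, C→6.
Schedule A@1, B@5, C@6: d1:2  d2:2  d3:2  d4:2  d5:2  d6:3  d7:3 — peak 3.
Total tradesperson-days = 16 over 7 days ⇒ peak ≥ ⌈16/7⌉ = 3, so 3 is optimal.

3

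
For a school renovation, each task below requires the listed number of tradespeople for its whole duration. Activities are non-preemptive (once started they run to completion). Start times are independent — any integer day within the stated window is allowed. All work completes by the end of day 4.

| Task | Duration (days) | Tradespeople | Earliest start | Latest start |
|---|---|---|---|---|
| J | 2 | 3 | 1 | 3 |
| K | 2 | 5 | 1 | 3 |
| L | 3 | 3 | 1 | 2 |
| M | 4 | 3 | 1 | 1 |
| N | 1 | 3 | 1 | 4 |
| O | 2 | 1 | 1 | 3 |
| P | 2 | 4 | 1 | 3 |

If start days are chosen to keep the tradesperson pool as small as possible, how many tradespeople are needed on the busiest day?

13

Early-start (J@1, K@1, L@1, M@1, N@1, O@1, P@1) gives peak 22: d1:22  d2:19  d3:6  d4:3.
Shift K→3, N→4, O→3.
Schedule J@1, K@3, L@1, M@1, N@4, O@3, P@1: d1:13  d2:13  d3:12  d4:12 — peak 13.
Total tradesperson-days = 50 over 4 days ⇒ peak ≥ ⌈50/4⌉ = 13, so 13 is optimal.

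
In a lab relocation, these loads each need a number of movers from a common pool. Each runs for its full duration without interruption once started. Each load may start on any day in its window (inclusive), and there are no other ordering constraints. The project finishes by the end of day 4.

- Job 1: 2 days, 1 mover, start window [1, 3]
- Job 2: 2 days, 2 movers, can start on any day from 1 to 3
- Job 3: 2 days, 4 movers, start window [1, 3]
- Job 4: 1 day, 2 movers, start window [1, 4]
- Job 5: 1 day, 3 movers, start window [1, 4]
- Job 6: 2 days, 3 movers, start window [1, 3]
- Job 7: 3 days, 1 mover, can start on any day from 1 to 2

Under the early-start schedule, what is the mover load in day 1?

At early start, day 1 has: Job 1, Job 2, Job 3, Job 4, Job 5, Job 6, Job 7.
Demand: 1 + 2 + 4 + 2 + 3 + 3 + 1 = 16.

16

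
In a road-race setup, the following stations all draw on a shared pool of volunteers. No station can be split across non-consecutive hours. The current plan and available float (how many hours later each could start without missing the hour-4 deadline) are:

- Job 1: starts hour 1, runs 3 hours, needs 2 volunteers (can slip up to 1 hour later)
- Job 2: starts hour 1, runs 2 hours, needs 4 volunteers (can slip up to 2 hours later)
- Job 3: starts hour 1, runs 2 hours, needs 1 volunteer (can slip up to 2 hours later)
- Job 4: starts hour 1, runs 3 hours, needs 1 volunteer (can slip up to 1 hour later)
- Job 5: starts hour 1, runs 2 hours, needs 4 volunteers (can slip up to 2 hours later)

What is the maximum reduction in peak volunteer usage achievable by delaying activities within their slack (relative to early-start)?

Early-start peak: h1:12  h2:12  h3:3  h4:0 ⇒ 12.
Leveled (Job 1@1, Job 2@1, Job 3@1, Job 4@1, Job 5@3): h1:8  h2:8  h3:7  h4:4 ⇒ 8.
Reduction 12 − 8 = 4.

4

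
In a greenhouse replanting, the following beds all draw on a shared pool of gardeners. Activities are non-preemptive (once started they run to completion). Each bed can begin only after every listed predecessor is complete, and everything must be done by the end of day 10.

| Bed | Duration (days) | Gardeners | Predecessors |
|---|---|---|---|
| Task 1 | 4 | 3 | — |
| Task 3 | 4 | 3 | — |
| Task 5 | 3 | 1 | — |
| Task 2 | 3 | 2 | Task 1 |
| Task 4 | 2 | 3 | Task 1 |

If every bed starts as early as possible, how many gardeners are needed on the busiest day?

Early-start schedule: Task 1@1, Task 3@1, Task 5@1, Task 2@5, Task 4@5.
Load per day: day 1: 7, day 2: 7, day 3: 7, day 4: 6, day 5: 5, day 6: 5, day 7: 2, day 8: 0, day 9: 0, day 10: 0.
Peak is 7.

7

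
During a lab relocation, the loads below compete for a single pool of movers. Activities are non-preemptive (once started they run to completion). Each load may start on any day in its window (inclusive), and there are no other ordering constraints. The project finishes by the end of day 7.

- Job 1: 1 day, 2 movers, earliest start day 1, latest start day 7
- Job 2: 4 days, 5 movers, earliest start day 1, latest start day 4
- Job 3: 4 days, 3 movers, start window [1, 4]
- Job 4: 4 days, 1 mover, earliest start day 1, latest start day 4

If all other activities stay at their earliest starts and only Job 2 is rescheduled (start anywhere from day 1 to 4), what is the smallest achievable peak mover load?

Job 2@1: d1:11  d2:9  d3:9  d4:9  d5:0  d6:0  d7:0 → peak 11
Job 2@2: d1:6  d2:9  d3:9  d4:9  d5:5  d6:0  d7:0 → peak 9
Job 2@3: d1:6  d2:4  d3:9  d4:9  d5:5  d6:5  d7:0 → peak 9
Job 2@4: d1:6  d2:4  d3:4  d4:9  d5:5  d6:5  d7:5 → peak 9
Best is Job 2@2, peak 9.

9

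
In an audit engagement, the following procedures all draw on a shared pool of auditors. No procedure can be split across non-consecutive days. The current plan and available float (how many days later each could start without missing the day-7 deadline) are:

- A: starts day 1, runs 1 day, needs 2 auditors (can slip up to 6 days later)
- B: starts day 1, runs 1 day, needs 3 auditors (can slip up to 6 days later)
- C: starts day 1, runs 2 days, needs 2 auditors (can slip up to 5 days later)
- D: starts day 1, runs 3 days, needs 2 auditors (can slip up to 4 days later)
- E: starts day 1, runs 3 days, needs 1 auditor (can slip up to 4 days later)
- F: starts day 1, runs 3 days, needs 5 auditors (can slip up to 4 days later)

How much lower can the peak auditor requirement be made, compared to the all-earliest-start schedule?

Early-start peak: d1:15  d2:10  d3:8  d4:0  d5:0  d6:0  d7:0 ⇒ 15.
Leveled (A@1, B@1, C@2, D@2, E@2, F@5): d1:5  d2:5  d3:5  d4:3  d5:5  d6:5  d7:5 ⇒ 5.
Reduction 15 − 5 = 10.

10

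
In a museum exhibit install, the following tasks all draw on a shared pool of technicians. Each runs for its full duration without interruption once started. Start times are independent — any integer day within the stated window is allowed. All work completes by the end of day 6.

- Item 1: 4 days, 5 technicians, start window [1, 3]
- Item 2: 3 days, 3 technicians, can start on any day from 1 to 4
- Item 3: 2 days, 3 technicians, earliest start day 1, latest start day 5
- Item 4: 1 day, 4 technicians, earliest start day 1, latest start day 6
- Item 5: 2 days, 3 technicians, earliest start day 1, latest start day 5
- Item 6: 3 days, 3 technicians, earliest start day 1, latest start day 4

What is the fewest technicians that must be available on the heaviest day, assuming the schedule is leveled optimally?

11

Early-start (Item 1@1, Item 2@1, Item 3@1, Item 4@1, Item 5@1, Item 6@1) gives peak 21: d1:21  d2:17  d3:11  d4:5  d5:0  d6:0.
Shift Item 4→5, Item 5→3, Item 6→4.
Schedule Item 1@1, Item 2@1, Item 3@1, Item 4@5, Item 5@3, Item 6@4: d1:11  d2:11  d3:11  d4:11  d5:7  d6:3 — peak 11.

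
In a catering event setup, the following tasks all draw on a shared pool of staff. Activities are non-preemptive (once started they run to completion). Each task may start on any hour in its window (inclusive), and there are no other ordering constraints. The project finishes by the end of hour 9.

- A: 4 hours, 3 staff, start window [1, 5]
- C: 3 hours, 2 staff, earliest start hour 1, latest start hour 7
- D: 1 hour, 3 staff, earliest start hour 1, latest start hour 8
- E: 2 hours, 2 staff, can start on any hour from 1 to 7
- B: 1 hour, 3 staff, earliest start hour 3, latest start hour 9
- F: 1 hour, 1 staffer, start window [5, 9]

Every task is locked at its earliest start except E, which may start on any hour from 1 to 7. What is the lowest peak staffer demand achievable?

8

E@1: h1:10  h2:7  h3:8  h4:3  h5:1  h6:0  h7:0  h8:0  h9:0 → peak 10
E@2: h1:8  h2:7  h3:10  h4:3  h5:1  h6:0  h7:0  h8:0  h9:0 → peak 10
E@3: h1:8  h2:5  h3:10  h4:5  h5:1  h6:0  h7:0  h8:0  h9:0 → peak 10
E@4: h1:8  h2:5  h3:8  h4:5  h5:3  h6:0  h7:0  h8:0  h9:0 → peak 8
E@5: h1:8  h2:5  h3:8  h4:3  h5:3  h6:2  h7:0  h8:0  h9:0 → peak 8
E@6: h1:8  h2:5  h3:8  h4:3  h5:1  h6:2  h7:2  h8:0  h9:0 → peak 8
E@7: h1:8  h2:5  h3:8  h4:3  h5:1  h6:0  h7:2  h8:2  h9:0 → peak 8
Best is E@4, peak 8.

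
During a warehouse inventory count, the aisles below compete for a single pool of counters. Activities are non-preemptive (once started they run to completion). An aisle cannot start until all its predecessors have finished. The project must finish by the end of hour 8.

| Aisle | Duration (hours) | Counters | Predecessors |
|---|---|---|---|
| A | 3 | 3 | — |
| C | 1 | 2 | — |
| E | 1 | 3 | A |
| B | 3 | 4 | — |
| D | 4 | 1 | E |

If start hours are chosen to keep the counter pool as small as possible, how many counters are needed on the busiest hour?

5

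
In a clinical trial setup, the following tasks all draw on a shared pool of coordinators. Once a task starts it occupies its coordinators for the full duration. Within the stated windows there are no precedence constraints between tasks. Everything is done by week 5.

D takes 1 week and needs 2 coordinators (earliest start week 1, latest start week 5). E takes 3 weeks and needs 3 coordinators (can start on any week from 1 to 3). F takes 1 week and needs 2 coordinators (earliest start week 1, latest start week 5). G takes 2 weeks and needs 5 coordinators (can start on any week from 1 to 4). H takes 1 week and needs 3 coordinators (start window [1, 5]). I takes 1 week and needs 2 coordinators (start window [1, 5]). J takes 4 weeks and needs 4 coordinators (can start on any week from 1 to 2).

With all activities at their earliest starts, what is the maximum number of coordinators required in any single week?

21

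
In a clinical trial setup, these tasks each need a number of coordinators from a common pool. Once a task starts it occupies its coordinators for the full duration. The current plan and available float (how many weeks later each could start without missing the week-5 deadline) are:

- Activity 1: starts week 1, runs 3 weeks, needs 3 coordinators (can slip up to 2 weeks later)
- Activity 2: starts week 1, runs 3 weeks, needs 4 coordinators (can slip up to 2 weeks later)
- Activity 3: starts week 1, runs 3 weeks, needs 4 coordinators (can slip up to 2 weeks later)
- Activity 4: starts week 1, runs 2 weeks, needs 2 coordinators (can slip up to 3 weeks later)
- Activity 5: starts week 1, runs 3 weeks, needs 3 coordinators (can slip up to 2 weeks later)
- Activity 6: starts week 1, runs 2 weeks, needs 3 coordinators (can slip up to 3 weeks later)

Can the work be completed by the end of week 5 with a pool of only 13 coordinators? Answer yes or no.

The minimum achievable peak is 14; 13 < 14, so no feasible schedule stays within the cap.

no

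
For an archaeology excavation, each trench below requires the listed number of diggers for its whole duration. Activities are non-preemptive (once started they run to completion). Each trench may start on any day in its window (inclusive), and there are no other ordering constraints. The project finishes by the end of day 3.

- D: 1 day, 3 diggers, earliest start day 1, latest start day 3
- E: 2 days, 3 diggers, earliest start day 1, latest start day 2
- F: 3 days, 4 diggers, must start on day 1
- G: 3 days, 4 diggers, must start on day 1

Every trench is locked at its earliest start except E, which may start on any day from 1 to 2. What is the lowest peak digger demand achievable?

11

E@1: d1:14  d2:11  d3:8 → peak 14
E@2: d1:11  d2:11  d3:11 → peak 11
Best is E@2, peak 11.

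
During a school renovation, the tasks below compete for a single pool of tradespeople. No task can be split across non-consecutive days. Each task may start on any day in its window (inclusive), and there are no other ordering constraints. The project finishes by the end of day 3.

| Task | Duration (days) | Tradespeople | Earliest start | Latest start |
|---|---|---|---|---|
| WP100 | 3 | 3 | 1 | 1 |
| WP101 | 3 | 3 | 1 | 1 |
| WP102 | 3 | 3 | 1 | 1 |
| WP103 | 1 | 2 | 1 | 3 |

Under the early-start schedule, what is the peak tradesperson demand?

Early-start schedule: WP100@1, WP101@1, WP102@1, WP103@1.
Load per day: day 1: 11, day 2: 9, day 3: 9.
Peak is 11.

11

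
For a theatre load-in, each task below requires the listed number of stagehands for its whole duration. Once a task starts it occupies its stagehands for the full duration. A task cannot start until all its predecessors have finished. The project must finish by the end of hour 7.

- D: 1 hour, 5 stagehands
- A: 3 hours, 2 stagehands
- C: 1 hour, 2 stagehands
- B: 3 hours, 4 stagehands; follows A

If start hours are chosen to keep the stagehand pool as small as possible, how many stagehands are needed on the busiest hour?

5

Early-start (D@1, A@1, C@1, B@4) gives peak 9: h1:9  h2:2  h3:2  h4:4  h5:4  h6:4  h7:0.
Shift A→2, C→2, B→5.
Schedule D@1, A@2, C@2, B@5: h1:5  h2:4  h3:2  h4:2  h5:4  h6:4  h7:4 — peak 5.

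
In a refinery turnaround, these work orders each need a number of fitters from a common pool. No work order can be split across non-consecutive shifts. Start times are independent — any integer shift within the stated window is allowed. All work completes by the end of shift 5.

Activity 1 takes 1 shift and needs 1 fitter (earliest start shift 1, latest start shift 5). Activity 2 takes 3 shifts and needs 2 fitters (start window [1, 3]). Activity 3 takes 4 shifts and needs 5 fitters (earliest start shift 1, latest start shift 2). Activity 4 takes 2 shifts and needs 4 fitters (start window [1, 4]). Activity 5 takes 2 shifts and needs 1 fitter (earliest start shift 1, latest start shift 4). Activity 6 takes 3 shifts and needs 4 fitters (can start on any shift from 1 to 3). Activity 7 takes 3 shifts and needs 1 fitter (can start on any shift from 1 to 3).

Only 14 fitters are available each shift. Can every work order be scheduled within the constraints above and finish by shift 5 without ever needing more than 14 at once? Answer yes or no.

yes

Schedule Activity 1@1, Activity 2@1, Activity 3@1, Activity 4@1, Activity 5@4, Activity 6@3, Activity 7@2: s1:12  s2:12  s3:12  s4:11  s5:5 — peak 12 ≤ 14.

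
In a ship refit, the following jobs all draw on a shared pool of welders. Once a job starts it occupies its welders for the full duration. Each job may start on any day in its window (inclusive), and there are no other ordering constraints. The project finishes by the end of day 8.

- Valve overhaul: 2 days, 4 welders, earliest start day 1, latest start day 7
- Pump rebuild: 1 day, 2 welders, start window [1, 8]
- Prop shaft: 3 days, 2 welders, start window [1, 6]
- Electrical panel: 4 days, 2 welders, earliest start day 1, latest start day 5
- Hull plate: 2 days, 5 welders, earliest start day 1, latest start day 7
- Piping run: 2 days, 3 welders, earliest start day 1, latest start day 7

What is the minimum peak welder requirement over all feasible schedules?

6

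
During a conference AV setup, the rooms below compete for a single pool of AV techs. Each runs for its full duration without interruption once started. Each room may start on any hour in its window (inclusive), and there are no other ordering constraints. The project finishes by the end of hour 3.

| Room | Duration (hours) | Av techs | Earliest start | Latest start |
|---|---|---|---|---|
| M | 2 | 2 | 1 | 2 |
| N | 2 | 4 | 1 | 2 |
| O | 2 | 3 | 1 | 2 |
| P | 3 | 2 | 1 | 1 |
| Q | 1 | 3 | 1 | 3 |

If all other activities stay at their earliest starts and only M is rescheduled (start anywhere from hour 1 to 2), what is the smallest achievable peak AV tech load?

12

M@1: h1:14  h2:11  h3:2 → peak 14
M@2: h1:12  h2:11  h3:4 → peak 12
Best is M@2, peak 12.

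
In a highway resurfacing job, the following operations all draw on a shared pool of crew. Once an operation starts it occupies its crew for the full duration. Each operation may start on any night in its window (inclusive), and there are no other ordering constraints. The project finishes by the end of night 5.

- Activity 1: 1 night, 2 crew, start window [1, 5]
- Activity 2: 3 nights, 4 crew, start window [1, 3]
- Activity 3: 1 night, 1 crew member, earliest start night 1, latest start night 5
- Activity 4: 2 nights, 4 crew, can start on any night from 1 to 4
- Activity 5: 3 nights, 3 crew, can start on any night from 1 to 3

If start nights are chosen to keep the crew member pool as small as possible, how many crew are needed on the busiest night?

7

Early-start (Activity 1@1, Activity 2@1, Activity 3@1, Activity 4@1, Activity 5@1) gives peak 14: n1:14  n2:11  n3:7  n4:0  n5:0.
Shift Activity 4→4, Activity 5→2.
Schedule Activity 1@1, Activity 2@1, Activity 3@1, Activity 4@4, Activity 5@2: n1:7  n2:7  n3:7  n4:7  n5:4 — peak 7.
Total crew member-nights = 32 over 5 nights ⇒ peak ≥ ⌈32/5⌉ = 7, so 7 is optimal.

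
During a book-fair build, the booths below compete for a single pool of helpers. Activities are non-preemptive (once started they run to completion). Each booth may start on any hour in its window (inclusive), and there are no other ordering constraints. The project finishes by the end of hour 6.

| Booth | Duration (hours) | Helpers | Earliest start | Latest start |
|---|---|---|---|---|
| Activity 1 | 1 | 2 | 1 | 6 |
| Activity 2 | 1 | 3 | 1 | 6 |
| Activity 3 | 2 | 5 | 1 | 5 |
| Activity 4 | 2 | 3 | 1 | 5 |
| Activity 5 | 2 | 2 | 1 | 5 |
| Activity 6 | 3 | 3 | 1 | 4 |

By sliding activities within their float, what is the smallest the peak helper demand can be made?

7

Early-start (Activity 1@1, Activity 2@1, Activity 3@1, Activity 4@1, Activity 5@1, Activity 6@1) gives peak 18: h1:18  h2:13  h3:3  h4:0  h5:0  h6:0.
Shift Activity 3→2, Activity 4→4, Activity 6→4.
Schedule Activity 1@1, Activity 2@1, Activity 3@2, Activity 4@4, Activity 5@1, Activity 6@4: h1:7  h2:7  h3:5  h4:6  h5:6  h6:3 — peak 7.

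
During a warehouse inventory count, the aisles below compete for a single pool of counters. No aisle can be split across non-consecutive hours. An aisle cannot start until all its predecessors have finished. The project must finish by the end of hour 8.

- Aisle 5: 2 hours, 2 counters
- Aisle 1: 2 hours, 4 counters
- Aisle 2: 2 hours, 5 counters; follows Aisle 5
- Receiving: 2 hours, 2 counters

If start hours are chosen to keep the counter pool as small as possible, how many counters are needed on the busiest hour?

Early-start (Aisle 5@1, Aisle 1@1, Aisle 2@3, Receiving@1) gives peak 8: h1:8  h2:8  h3:5  h4:5  h5:0  h6:0  h7:0  h8:0.
Shift Aisle 1→3, Aisle 2→5.
Schedule Aisle 5@1, Aisle 1@3, Aisle 2@5, Receiving@1: h1:4  h2:4  h3:4  h4:4  h5:5  h6:5  h7:0  h8:0 — peak 5.

5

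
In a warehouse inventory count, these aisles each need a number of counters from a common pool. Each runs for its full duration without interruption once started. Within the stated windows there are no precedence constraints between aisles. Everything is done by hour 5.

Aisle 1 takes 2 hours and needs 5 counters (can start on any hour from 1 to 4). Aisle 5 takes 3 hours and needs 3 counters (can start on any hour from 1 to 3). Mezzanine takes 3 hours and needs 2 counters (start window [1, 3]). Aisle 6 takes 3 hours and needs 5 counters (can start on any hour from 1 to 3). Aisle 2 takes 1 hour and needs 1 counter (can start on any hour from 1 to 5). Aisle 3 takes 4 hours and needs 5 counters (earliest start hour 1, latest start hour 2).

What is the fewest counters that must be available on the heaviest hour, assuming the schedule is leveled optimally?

15

Early-start (Aisle 1@1, Aisle 5@1, Mezzanine@1, Aisle 6@1, Aisle 2@1, Aisle 3@1) gives peak 21: h1:21  h2:20  h3:15  h4:5  h5:0.
Shift Aisle 6→3, Aisle 3→2.
Schedule Aisle 1@1, Aisle 5@1, Mezzanine@1, Aisle 6@3, Aisle 2@1, Aisle 3@2: h1:11  h2:15  h3:15  h4:10  h5:10 — peak 15.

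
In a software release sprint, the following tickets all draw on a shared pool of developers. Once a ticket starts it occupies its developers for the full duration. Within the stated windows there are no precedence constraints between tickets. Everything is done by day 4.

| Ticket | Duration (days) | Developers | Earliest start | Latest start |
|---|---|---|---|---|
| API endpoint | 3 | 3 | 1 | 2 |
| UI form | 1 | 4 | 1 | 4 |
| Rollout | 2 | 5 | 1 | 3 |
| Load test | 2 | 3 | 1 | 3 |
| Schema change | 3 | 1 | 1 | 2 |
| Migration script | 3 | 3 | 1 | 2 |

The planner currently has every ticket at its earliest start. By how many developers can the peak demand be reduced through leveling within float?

7

Early-start peak: d1:19  d2:15  d3:7  d4:0 ⇒ 19.
Leveled (API endpoint@1, UI form@1, Rollout@1, Load test@3, Schema change@2, Migration script@2): d1:12  d2:12  d3:10  d4:7 ⇒ 12.
Reduction 19 − 12 = 7.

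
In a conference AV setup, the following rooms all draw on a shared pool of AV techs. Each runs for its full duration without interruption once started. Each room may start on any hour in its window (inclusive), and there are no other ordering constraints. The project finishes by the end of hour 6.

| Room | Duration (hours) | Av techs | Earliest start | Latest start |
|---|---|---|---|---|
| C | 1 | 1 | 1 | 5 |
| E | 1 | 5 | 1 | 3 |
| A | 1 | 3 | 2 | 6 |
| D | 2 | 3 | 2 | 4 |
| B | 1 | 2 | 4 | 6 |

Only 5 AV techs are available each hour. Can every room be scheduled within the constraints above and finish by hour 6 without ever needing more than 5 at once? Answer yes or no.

yes

Schedule C@1, E@2, A@3, D@4, B@4: h1:1  h2:5  h3:3  h4:5  h5:3  h6:0 — peak 5 ≤ 5.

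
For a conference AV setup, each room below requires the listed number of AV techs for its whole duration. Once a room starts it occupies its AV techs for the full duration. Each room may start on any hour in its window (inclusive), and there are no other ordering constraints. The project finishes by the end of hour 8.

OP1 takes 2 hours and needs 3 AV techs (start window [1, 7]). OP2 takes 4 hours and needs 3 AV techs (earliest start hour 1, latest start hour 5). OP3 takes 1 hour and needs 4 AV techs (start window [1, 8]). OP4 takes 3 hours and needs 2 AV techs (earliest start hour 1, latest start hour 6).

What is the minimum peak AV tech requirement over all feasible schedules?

Early-start (OP1@1, OP2@1, OP3@1, OP4@1) gives peak 12: h1:12  h2:8  h3:5  h4:3  h5:0  h6:0  h7:0  h8:0.
Shift OP2→3, OP3→7.
Schedule OP1@1, OP2@3, OP3@7, OP4@1: h1:5  h2:5  h3:5  h4:3  h5:3  h6:3  h7:4  h8:0 — peak 5.

5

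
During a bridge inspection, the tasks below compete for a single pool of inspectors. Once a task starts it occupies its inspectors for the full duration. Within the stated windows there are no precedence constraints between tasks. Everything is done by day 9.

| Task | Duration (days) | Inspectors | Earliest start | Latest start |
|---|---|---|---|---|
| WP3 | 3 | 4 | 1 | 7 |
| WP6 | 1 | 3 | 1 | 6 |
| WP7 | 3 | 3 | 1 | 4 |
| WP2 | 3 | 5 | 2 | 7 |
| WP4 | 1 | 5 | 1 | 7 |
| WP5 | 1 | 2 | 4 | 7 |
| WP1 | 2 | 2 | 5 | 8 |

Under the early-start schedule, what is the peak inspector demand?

15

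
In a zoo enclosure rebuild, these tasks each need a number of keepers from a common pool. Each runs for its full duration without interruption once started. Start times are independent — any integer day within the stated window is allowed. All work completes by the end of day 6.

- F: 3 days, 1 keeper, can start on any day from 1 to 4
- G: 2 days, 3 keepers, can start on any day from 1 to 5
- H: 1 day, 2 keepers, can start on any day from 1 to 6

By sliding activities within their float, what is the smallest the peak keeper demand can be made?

3

Early-start (F@1, G@1, H@1) gives peak 6: d1:6  d2:4  d3:1  d4:0  d5:0  d6:0.
Shift G→4.
Schedule F@1, G@4, H@1: d1:3  d2:1  d3:1  d4:3  d5:3  d6:0 — peak 3.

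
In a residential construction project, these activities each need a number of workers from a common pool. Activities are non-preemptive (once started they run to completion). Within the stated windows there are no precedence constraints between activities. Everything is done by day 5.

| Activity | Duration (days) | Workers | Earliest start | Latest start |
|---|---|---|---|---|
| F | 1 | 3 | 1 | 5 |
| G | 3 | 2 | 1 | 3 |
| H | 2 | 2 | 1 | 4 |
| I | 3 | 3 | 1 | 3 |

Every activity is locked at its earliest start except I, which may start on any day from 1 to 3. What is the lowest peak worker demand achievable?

I@1: d1:10  d2:7  d3:5  d4:0  d5:0 → peak 10
I@2: d1:7  d2:7  d3:5  d4:3  d5:0 → peak 7
I@3: d1:7  d2:4  d3:5  d4:3  d5:3 → peak 7
Best is I@2, peak 7.

7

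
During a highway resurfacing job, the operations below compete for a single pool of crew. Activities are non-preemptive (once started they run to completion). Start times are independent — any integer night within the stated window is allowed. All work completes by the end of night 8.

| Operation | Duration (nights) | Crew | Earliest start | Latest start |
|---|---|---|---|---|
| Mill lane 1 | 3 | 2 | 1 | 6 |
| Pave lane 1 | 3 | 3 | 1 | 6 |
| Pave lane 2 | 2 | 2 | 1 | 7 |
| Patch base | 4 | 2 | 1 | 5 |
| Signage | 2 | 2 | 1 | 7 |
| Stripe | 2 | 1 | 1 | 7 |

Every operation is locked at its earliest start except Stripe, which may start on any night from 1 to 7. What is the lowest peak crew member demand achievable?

Stripe@1: n1:12  n2:12  n3:7  n4:2  n5:0  n6:0  n7:0  n8:0 → peak 12
Stripe@2: n1:11  n2:12  n3:8  n4:2  n5:0  n6:0  n7:0  n8:0 → peak 12
Stripe@3: n1:11  n2:11  n3:8  n4:3  n5:0  n6:0  n7:0  n8:0 → peak 11
Stripe@4: n1:11  n2:11  n3:7  n4:3  n5:1  n6:0  n7:0  n8:0 → peak 11
Stripe@5: n1:11  n2:11  n3:7  n4:2  n5:1  n6:1  n7:0  n8:0 → peak 11
Stripe@6: n1:11  n2:11  n3:7  n4:2  n5:0  n6:1  n7:1  n8:0 → peak 11
Stripe@7: n1:11  n2:11  n3:7  n4:2  n5:0  n6:0  n7:1  n8:1 → peak 11
Best is Stripe@3, peak 11.

11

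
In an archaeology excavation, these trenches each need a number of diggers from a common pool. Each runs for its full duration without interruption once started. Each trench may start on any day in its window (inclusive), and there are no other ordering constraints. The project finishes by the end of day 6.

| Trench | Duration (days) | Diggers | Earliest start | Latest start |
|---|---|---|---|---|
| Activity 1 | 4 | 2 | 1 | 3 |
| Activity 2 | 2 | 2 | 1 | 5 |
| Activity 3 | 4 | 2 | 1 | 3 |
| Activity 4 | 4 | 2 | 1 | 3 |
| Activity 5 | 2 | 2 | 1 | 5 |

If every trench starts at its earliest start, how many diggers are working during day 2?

At early start, day 2 has: Activity 1, Activity 2, Activity 3, Activity 4, Activity 5.
Demand: 2 + 2 + 2 + 2 + 2 = 10.

10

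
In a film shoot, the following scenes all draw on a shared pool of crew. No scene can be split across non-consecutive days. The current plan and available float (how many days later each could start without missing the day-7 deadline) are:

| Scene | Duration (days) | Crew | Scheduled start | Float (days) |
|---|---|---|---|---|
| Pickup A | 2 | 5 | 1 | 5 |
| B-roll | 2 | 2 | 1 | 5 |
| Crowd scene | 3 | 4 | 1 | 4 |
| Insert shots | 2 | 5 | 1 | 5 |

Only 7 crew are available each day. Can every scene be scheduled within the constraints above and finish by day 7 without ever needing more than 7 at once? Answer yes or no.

Schedule Pickup A@1, B-roll@3, Crowd scene@3, Insert shots@6: d1:5  d2:5  d3:6  d4:6  d5:4  d6:5  d7:5 — peak 6 ≤ 7.

yes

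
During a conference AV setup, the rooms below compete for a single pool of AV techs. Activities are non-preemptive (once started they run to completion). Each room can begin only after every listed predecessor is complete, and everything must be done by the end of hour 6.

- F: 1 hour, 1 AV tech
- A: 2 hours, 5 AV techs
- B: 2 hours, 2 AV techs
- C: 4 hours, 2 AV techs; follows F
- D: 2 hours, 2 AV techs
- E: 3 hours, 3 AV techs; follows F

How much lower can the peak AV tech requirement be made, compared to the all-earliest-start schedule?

7

Early-start peak: h1:10  h2:14  h3:5  h4:5  h5:2  h6:0 ⇒ 14.
Leveled (F@1, A@1, B@2, C@3, D@3, E@4): h1:6  h2:7  h3:6  h4:7  h5:5  h6:5 ⇒ 7.
Reduction 14 − 7 = 7.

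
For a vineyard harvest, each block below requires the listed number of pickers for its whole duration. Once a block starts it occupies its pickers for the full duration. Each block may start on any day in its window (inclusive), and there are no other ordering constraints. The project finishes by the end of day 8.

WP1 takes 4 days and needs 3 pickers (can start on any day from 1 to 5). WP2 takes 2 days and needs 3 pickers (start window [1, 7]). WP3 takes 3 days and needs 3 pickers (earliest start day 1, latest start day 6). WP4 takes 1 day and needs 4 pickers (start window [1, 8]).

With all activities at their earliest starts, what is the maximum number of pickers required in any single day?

Early-start schedule: WP1@1, WP2@1, WP3@1, WP4@1.
Load per day: day 1: 13, day 2: 9, day 3: 6, day 4: 3, day 5: 0, day 6: 0, day 7: 0, day 8: 0.
Peak is 13.

13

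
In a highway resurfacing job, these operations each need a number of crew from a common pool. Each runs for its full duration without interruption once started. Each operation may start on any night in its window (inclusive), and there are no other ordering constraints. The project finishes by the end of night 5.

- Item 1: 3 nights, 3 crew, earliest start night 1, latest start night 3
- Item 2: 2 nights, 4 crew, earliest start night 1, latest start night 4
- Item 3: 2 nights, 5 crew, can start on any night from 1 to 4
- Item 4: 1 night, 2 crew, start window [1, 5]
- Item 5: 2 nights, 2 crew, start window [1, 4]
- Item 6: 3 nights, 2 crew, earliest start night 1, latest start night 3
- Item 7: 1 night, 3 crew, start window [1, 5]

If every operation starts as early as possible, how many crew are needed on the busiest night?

Early-start schedule: Item 1@1, Item 2@1, Item 3@1, Item 4@1, Item 5@1, Item 6@1, Item 7@1.
Load per night: night 1: 21, night 2: 16, night 3: 5, night 4: 0, night 5: 0.
Peak is 21.

21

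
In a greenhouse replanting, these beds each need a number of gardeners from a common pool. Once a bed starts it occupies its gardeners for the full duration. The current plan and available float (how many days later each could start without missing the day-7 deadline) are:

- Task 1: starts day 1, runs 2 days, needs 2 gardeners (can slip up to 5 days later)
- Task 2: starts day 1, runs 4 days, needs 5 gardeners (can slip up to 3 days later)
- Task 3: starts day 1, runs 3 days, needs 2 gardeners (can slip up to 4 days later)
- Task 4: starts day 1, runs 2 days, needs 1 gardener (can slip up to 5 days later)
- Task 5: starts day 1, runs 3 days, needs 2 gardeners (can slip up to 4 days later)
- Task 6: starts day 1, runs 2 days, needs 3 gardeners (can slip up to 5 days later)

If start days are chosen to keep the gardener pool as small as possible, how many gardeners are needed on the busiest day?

Early-start (Task 1@1, Task 2@1, Task 3@1, Task 4@1, Task 5@1, Task 6@1) gives peak 15: d1:15  d2:15  d3:9  d4:5  d5:0  d6:0  d7:0.
Shift Task 3→3, Task 4→5, Task 5→5, Task 6→6.
Schedule Task 1@1, Task 2@1, Task 3@3, Task 4@5, Task 5@5, Task 6@6: d1:7  d2:7  d3:7  d4:7  d5:5  d6:6  d7:5 — peak 7.
Total gardener-days = 44 over 7 days ⇒ peak ≥ ⌈44/7⌉ = 7, so 7 is optimal.

7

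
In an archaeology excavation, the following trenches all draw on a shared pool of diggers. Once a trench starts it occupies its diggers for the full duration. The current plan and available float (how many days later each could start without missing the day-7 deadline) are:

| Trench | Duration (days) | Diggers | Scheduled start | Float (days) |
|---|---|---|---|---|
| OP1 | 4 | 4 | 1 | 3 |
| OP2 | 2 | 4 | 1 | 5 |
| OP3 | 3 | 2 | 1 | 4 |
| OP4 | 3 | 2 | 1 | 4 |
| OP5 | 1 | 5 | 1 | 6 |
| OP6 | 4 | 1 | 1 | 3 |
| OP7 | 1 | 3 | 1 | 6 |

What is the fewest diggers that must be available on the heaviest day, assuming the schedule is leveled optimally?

Early-start (OP1@1, OP2@1, OP3@1, OP4@1, OP5@1, OP6@1, OP7@1) gives peak 21: d1:21  d2:13  d3:9  d4:5  d5:0  d6:0  d7:0.
Shift OP2→5, OP3→2, OP4→5, OP5→7, OP6→2.
Schedule OP1@1, OP2@5, OP3@2, OP4@5, OP5@7, OP6@2, OP7@1: d1:7  d2:7  d3:7  d4:7  d5:7  d6:6  d7:7 — peak 7.
Total digger-days = 48 over 7 days ⇒ peak ≥ ⌈48/7⌉ = 7, so 7 is optimal.

7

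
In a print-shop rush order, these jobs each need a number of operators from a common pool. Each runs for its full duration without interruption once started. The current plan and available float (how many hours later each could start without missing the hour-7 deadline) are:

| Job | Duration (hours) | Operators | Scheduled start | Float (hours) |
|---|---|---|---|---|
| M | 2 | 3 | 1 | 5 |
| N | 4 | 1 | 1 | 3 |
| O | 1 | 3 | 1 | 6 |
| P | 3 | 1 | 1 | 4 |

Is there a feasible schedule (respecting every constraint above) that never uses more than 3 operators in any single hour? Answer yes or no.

yes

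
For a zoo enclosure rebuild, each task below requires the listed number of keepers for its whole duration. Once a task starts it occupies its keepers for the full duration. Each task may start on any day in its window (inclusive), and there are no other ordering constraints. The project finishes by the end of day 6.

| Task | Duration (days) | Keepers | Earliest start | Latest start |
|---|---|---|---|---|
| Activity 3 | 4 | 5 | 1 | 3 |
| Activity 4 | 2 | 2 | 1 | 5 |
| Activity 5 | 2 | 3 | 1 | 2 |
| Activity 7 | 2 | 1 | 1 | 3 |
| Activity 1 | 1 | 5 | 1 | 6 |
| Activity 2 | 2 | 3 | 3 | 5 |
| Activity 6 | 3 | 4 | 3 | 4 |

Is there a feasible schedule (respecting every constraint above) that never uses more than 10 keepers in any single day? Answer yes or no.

Schedule Activity 3@1, Activity 4@1, Activity 5@1, Activity 7@3, Activity 1@6, Activity 2@5, Activity 6@3: d1:10  d2:10  d3:10  d4:10  d5:7  d6:8 — peak 10 ≤ 10.

yes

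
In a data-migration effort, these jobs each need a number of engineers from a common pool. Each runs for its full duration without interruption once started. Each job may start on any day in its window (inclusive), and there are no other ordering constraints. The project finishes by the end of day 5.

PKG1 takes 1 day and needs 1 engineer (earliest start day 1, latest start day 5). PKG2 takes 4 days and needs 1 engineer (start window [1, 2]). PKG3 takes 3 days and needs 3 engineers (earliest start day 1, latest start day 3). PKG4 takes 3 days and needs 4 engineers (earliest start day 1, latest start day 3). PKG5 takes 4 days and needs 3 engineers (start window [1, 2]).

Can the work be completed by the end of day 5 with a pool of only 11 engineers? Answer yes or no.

yes

Schedule PKG1@1, PKG2@1, PKG3@1, PKG4@1, PKG5@2: d1:9  d2:11  d3:11  d4:4  d5:3 — peak 11 ≤ 11.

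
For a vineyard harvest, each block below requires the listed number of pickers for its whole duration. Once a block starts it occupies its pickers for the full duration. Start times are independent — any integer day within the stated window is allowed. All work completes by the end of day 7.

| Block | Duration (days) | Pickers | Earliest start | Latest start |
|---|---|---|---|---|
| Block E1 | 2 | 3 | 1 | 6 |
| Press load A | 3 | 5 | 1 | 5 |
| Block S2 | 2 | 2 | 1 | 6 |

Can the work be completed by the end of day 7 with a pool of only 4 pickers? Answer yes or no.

no

The minimum achievable peak is 5; 4 < 5, so no feasible schedule stays within the cap.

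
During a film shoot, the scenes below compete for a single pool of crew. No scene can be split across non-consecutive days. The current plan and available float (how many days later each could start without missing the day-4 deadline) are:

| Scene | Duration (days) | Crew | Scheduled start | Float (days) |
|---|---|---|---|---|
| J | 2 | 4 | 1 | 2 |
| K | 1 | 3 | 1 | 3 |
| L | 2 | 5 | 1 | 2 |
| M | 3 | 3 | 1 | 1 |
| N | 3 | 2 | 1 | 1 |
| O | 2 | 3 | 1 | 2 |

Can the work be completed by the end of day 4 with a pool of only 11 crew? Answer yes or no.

no

The minimum achievable peak is 12; 11 < 12, so no feasible schedule stays within the cap.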